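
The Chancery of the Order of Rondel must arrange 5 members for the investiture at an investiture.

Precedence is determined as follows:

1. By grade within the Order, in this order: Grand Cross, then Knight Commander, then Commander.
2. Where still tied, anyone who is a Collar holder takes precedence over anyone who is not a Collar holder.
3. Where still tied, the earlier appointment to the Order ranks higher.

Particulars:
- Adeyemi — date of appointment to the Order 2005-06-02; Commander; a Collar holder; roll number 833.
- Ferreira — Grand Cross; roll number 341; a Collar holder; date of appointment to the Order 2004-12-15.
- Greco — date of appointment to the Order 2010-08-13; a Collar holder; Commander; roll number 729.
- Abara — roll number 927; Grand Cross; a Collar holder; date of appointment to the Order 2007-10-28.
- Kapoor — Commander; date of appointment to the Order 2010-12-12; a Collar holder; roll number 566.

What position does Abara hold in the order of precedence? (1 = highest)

By grade within the Order: Ferreira and Abara (Grand Cross); then Adeyemi, Greco and Kapoor (Commander).
Ferreira and Abara are each a Collar holder, so the next rule applies.
Among Ferreira and Abara, by date of appointment to the Order (earlier first): Ferreira (2004-12-15) before Abara (2007-10-28).
Adeyemi, Greco and Kapoor are each a Collar holder, so the next rule applies.
Among Adeyemi, Greco and Kapoor, by date of appointment to the Order (earlier first): Adeyemi (2005-06-02) before Greco (2010-08-13) before Kapoor (2010-12-12).
Order: Ferreira, Abara, Adeyemi, Greco, Kapoor. So position 2.

2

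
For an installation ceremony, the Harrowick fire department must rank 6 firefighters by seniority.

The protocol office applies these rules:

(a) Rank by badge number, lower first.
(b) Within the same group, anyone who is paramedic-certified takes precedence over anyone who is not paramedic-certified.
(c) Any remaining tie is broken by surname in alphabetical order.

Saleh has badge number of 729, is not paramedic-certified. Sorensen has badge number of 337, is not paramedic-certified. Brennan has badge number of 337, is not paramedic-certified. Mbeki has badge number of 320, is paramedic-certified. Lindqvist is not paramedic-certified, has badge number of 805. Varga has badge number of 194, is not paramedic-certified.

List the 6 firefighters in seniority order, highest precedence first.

Varga, Mbeki, Brennan, Sorensen, Saleh, Lindqvist

By badge number (lower first): Varga (194); then Mbeki (320); then Brennan and Sorensen (both 337); then Saleh (729); then Lindqvist (805).
Brennan and Sorensen are each not paramedic-certified, so the next rule applies.
Among Brennan and Sorensen, alphabetically by surname: Brennan before Sorensen.
Full order: Varga, Mbeki, Brennan, Sorensen, Saleh, Lindqvist.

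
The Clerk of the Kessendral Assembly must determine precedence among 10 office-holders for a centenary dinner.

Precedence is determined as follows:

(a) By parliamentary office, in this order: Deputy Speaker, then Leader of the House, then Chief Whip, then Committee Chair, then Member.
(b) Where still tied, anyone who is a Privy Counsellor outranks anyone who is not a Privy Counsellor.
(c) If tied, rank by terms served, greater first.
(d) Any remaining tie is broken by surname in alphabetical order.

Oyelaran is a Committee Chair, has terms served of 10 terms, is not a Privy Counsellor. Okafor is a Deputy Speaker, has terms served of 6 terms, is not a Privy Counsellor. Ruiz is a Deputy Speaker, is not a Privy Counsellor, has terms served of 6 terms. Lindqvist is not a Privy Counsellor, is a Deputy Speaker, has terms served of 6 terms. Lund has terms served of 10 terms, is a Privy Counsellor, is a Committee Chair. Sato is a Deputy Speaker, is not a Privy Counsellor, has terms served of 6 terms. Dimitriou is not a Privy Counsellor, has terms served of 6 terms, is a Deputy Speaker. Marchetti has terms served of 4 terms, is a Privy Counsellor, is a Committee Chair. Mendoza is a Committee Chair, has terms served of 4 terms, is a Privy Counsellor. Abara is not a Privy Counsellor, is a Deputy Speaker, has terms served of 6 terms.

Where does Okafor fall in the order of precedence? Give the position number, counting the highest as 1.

By parliamentary office: Abara, Dimitriou, Lindqvist, Okafor, Ruiz and Sato (Deputy Speaker); then Lund, Marchetti, Mendoza and Oyelaran (Committee Chair).
Abara, Dimitriou, Lindqvist, Okafor, Ruiz and Sato are each not a Privy Counsellor, so the next rule applies.
Abara, Dimitriou, Lindqvist, Okafor, Ruiz and Sato all have terms served 6 terms, so the next rule applies.
Among Abara, Dimitriou, Lindqvist, Okafor, Ruiz and Sato, alphabetically by surname: Abara before Dimitriou before Lindqvist before Okafor before Ruiz before Sato.
Among Lund, Marchetti, Mendoza and Oyelaran, a Privy Counsellor before not a Privy Counsellor: Lund, Marchetti and Mendoza (a Privy Counsellor) before Oyelaran (not a Privy Counsellor).
Among Lund, Marchetti and Mendoza, by terms served (higher first): Lund (10 terms) before Marchetti and Mendoza (4 terms).
Among Marchetti and Mendoza, alphabetically by surname: Marchetti before Mendoza.
Order: Abara, Dimitriou, Lindqvist, Okafor, Ruiz, Sato, Lund, Marchetti, Mendoza, Oyelaran. So position 4.

4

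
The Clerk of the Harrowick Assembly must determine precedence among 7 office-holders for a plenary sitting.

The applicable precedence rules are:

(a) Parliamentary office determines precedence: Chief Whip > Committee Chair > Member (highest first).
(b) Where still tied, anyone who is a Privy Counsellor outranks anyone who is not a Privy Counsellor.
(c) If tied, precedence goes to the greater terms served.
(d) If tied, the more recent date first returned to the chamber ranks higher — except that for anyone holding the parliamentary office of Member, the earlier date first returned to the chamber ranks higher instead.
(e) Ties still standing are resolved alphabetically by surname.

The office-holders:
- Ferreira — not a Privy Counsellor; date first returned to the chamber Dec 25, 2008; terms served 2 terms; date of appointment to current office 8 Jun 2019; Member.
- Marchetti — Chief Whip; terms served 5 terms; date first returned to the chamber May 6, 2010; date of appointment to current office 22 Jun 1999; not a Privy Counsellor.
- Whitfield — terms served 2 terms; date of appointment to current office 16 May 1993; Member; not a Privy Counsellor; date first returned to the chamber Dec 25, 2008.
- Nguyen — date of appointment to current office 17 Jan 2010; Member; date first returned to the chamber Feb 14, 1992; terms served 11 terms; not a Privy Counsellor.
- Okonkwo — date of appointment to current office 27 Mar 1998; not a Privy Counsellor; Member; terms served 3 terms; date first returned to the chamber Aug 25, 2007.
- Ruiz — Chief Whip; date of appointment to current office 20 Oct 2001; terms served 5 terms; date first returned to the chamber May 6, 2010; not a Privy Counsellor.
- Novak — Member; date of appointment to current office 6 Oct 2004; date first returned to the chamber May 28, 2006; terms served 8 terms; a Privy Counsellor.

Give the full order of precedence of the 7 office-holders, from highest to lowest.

By parliamentary office: Marchetti and Ruiz (Chief Whip); then Novak, Nguyen, Okonkwo, Ferreira and Whitfield (Member).
Marchetti and Ruiz are each not a Privy Counsellor, so the next rule applies.
Marchetti and Ruiz both have terms served 5 terms, so the next rule applies.
Marchetti and Ruiz both have date first returned to the chamber May 6, 2010, so the next rule applies.
Among Marchetti and Ruiz, alphabetically by surname: Marchetti before Ruiz.
Among Novak, Nguyen, Okonkwo, Ferreira and Whitfield, a Privy Counsellor before not a Privy Counsellor: Novak (a Privy Counsellor) before Nguyen, Okonkwo, Ferreira and Whitfield (not a Privy Counsellor).
Among Nguyen, Okonkwo, Ferreira and Whitfield, by terms served (higher first): Nguyen (11 terms) before Okonkwo (3 terms) before Ferreira and Whitfield (2 terms).
Ferreira and Whitfield both have date first returned to the chamber Dec 25, 2008, so the next rule applies.
Among Ferreira and Whitfield, alphabetically by surname: Ferreira before Whitfield.
Full order: Marchetti, Ruiz, Novak, Nguyen, Okonkwo, Ferreira, Whitfield.

Marchetti, Ruiz, Novak, Nguyen, Okonkwo, Ferreira, Whitfield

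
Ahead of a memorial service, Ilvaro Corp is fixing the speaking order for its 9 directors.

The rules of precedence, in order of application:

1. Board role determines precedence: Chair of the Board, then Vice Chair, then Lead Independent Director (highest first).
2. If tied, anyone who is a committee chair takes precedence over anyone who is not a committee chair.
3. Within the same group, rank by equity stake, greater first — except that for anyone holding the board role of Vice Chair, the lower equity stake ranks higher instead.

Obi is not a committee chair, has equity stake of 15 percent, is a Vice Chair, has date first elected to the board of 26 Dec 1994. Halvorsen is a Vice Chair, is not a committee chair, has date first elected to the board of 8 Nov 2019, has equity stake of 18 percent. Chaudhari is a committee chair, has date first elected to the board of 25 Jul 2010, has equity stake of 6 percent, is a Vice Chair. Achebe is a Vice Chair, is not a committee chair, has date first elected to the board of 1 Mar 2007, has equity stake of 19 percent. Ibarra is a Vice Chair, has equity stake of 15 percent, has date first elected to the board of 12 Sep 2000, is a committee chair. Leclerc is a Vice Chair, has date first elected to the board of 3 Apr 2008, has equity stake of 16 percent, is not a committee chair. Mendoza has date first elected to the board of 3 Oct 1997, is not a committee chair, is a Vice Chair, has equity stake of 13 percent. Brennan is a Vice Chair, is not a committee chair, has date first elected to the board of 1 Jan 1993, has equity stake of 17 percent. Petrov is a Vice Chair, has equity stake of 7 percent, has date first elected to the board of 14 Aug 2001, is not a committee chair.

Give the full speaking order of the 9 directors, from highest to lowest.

By board role: Chaudhari, Ibarra, Petrov, Mendoza, Obi, Leclerc, Brennan, Halvorsen and Achebe (Vice Chair).
Among Chaudhari, Ibarra, Petrov, Mendoza, Obi, Leclerc, Brennan, Halvorsen and Achebe, a committee chair before not a committee chair: Chaudhari and Ibarra (a committee chair) before Petrov, Mendoza, Obi, Leclerc, Brennan, Halvorsen and Achebe (not a committee chair).
Among Chaudhari and Ibarra, by equity stake (lower first) (reversed rule for this group): Chaudhari (6 percent) before Ibarra (15 percent).
Among Petrov, Mendoza, Obi, Leclerc, Brennan, Halvorsen and Achebe, by equity stake (lower first) (reversed rule for this group): Petrov (7 percent) before Mendoza (13 percent) before Obi (15 percent) before Leclerc (16 percent) before Brennan (17 percent) before Halvorsen (18 percent) before Achebe (19 percent).
Full order: Chaudhari, Ibarra, Petrov, Mendoza, Obi, Leclerc, Brennan, Halvorsen, Achebe.

Chaudhari, Ibarra, Petrov, Mendoza, Obi, Leclerc, Brennan, Halvorsen, Achebe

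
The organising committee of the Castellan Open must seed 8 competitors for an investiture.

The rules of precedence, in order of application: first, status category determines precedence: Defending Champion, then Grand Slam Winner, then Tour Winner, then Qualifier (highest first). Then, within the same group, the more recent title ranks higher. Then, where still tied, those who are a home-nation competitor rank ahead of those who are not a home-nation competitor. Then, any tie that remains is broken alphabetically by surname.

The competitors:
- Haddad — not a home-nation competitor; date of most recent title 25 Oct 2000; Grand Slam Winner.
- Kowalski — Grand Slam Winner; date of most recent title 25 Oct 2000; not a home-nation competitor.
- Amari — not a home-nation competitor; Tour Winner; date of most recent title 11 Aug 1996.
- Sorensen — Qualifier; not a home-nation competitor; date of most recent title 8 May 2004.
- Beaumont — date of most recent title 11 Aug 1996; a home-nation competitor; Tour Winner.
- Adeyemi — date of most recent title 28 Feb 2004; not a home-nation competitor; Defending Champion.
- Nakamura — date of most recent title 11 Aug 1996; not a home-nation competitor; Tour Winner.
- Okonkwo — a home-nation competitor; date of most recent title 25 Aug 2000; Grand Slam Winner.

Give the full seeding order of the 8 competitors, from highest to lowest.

Adeyemi, Haddad, Kowalski, Okonkwo, Beaumont, Amari, Nakamura, Sorensen

By status category: Adeyemi (Defending Champion); then Haddad, Kowalski and Okonkwo (Grand Slam Winner); then Beaumont, Amari and Nakamura (Tour Winner); then Sorensen (Qualifier).
Among Haddad, Kowalski and Okonkwo, by date of most recent title (later first): Haddad and Kowalski (25 Oct 2000) before Okonkwo (25 Aug 2000).
Haddad and Kowalski are each not a home-nation competitor, so the next rule applies.
Among Haddad and Kowalski, alphabetically by surname: Haddad before Kowalski.
Beaumont, Amari and Nakamura all have date of most recent title 11 Aug 1996, so the next rule applies.
Among Beaumont, Amari and Nakamura, a home-nation competitor before not a home-nation competitor: Beaumont (a home-nation competitor) before Amari and Nakamura (not a home-nation competitor).
Among Amari and Nakamura, alphabetically by surname: Amari before Nakamura.
Full order: Adeyemi, Haddad, Kowalski, Okonkwo, Beaumont, Amari, Nakamura, Sorensen.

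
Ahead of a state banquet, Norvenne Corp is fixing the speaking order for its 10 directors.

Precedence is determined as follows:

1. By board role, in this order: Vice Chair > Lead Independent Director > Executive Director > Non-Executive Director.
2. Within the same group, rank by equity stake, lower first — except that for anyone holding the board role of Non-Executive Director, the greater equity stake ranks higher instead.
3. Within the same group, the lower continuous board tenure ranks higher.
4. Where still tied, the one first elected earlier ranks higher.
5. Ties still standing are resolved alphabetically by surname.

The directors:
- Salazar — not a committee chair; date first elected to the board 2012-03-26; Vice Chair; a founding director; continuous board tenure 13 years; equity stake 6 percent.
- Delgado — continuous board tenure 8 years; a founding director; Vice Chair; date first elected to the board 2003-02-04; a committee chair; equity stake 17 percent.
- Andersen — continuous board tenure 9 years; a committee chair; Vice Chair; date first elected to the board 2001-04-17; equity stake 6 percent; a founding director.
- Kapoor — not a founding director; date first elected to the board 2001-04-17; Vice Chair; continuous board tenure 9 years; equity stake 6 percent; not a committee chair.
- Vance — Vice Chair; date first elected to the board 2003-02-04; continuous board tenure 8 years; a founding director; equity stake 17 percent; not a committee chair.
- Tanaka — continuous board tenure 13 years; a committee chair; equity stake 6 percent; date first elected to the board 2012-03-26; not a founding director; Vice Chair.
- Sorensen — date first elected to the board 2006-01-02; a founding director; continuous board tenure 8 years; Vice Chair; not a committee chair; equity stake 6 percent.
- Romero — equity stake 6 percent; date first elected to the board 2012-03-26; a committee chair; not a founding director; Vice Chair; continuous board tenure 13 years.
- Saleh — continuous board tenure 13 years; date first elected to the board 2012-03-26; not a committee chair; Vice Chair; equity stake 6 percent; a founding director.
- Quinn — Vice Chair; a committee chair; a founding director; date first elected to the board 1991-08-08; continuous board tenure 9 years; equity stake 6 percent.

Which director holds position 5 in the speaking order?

By board role: Sorensen, Quinn, Andersen, Kapoor, Romero, Salazar, Saleh, Tanaka, Delgado and Vance (Vice Chair).
Among Sorensen, Quinn, Andersen, Kapoor, Romero, Salazar, Saleh, Tanaka, Delgado and Vance, by equity stake (lower first): Sorensen, Quinn, Andersen, Kapoor, Romero, Salazar, Saleh and Tanaka (6 percent) before Delgado and Vance (17 percent).
Among Sorensen, Quinn, Andersen, Kapoor, Romero, Salazar, Saleh and Tanaka, by continuous board tenure (lower first): Sorensen (8 years) before Quinn, Andersen and Kapoor (9 years) before Romero, Salazar, Saleh and Tanaka (13 years).
Among Quinn, Andersen and Kapoor, by date first elected to the board (earlier first): Quinn (1991-08-08) before Andersen and Kapoor (2001-04-17).
Among Andersen and Kapoor, alphabetically by surname: Andersen before Kapoor.
Romero, Salazar, Saleh and Tanaka all have date first elected to the board 2012-03-26, so the next rule applies.
Among Romero, Salazar, Saleh and Tanaka, alphabetically by surname: Romero before Salazar before Saleh before Tanaka.
Delgado and Vance both have continuous board tenure 8 years, so the next rule applies.
Delgado and Vance both have date first elected to the board 2003-02-04, so the next rule applies.
Among Delgado and Vance, alphabetically by surname: Delgado before Vance.
Order: Sorensen, Quinn, Andersen, Kapoor, Romero, Salazar, Saleh, Tanaka, Delgado, Vance.

Romero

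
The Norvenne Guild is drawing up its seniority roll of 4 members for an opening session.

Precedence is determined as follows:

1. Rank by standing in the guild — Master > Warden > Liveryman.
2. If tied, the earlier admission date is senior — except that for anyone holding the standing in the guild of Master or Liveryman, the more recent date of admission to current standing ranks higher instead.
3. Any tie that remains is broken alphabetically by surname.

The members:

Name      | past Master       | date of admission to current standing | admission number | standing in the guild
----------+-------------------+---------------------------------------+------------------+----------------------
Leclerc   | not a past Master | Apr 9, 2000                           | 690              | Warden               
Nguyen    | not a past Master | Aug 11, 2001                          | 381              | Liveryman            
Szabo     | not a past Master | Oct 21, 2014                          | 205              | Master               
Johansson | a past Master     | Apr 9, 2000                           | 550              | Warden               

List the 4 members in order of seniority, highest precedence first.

Szabo, Johansson, Leclerc, Nguyen

By standing in the guild: Szabo (Master); then Johansson and Leclerc (Warden); then Nguyen (Liveryman).
Johansson and Leclerc both have date of admission to current standing Apr 9, 2000, so the next rule applies.
Among Johansson and Leclerc, alphabetically by surname: Johansson before Leclerc.
Full order: Szabo, Johansson, Leclerc, Nguyen.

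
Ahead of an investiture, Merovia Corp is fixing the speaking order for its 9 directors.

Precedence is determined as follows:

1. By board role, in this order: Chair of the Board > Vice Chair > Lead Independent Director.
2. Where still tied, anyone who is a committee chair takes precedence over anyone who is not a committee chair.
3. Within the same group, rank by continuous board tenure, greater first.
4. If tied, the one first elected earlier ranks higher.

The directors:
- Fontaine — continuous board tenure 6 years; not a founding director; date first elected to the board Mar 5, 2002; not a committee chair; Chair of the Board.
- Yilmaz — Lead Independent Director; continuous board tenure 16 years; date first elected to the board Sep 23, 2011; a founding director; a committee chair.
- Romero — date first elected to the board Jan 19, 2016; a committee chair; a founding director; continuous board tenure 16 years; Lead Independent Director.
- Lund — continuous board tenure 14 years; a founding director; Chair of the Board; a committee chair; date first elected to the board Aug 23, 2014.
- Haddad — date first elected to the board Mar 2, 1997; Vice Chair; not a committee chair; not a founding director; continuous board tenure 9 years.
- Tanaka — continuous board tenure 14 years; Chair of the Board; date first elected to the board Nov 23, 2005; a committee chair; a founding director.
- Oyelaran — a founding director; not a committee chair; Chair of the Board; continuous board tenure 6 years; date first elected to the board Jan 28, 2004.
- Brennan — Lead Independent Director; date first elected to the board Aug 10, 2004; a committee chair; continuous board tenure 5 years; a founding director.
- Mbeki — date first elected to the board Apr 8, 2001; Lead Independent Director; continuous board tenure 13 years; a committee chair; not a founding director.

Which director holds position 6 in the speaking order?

By board role: Tanaka, Lund, Fontaine and Oyelaran (Chair of the Board); then Haddad (Vice Chair); then Yilmaz, Romero, Mbeki and Brennan (Lead Independent Director).
Among Tanaka, Lund, Fontaine and Oyelaran, a committee chair before not a committee chair: Tanaka and Lund (a committee chair) before Fontaine and Oyelaran (not a committee chair).
Tanaka and Lund both have continuous board tenure 14 years, so the next rule applies.
Among Tanaka and Lund, by date first elected to the board (earlier first): Tanaka (Nov 23, 2005) before Lund (Aug 23, 2014).
Fontaine and Oyelaran both have continuous board tenure 6 years, so the next rule applies.
Among Fontaine and Oyelaran, by date first elected to the board (earlier first): Fontaine (Mar 5, 2002) before Oyelaran (Jan 28, 2004).
Yilmaz, Romero, Mbeki and Brennan are each a committee chair, so the next rule applies.
Among Yilmaz, Romero, Mbeki and Brennan, by continuous board tenure (higher first): Yilmaz and Romero (16 years) before Mbeki (13 years) before Brennan (5 years).
Among Yilmaz and Romero, by date first elected to the board (earlier first): Yilmaz (Sep 23, 2011) before Romero (Jan 19, 2016).
Order: Tanaka, Lund, Fontaine, Oyelaran, Haddad, Yilmaz, Romero, Mbeki, Brennan.

Yilmaz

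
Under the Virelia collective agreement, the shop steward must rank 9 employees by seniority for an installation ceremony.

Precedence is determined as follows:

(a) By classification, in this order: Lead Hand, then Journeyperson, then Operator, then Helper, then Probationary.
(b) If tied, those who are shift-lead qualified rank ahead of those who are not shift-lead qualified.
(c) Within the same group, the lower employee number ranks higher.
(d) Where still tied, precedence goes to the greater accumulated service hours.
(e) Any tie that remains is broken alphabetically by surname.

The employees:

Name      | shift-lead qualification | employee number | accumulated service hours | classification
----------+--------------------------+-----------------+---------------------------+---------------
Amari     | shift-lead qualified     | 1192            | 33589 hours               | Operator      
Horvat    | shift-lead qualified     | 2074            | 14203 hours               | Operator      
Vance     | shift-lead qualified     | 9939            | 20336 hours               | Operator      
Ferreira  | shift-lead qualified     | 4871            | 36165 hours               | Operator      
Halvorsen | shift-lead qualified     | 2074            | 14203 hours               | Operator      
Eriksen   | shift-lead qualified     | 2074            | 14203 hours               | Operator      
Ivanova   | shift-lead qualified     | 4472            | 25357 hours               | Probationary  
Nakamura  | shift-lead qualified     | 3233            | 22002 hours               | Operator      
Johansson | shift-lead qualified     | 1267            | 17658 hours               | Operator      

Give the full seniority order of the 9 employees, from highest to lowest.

Amari, Johansson, Eriksen, Halvorsen, Horvat, Nakamura, Ferreira, Vance, Ivanova

By classification: Amari, Johansson, Eriksen, Halvorsen, Horvat, Nakamura, Ferreira and Vance (Operator); then Ivanova (Probationary).
Amari, Johansson, Eriksen, Halvorsen, Horvat, Nakamura, Ferreira and Vance are each shift-lead qualified, so the next rule applies.
Among Amari, Johansson, Eriksen, Halvorsen, Horvat, Nakamura, Ferreira and Vance, by employee number (lower first): Amari (1192) before Johansson (1267) before Eriksen, Halvorsen and Horvat (2074) before Nakamura (3233) before Ferreira (4871) before Vance (9939).
Eriksen, Halvorsen and Horvat all have accumulated service hours 14203 hours, so the next rule applies.
Among Eriksen, Halvorsen and Horvat, alphabetically by surname: Eriksen before Halvorsen before Horvat.
Full order: Amari, Johansson, Eriksen, Halvorsen, Horvat, Nakamura, Ferreira, Vance, Ivanova.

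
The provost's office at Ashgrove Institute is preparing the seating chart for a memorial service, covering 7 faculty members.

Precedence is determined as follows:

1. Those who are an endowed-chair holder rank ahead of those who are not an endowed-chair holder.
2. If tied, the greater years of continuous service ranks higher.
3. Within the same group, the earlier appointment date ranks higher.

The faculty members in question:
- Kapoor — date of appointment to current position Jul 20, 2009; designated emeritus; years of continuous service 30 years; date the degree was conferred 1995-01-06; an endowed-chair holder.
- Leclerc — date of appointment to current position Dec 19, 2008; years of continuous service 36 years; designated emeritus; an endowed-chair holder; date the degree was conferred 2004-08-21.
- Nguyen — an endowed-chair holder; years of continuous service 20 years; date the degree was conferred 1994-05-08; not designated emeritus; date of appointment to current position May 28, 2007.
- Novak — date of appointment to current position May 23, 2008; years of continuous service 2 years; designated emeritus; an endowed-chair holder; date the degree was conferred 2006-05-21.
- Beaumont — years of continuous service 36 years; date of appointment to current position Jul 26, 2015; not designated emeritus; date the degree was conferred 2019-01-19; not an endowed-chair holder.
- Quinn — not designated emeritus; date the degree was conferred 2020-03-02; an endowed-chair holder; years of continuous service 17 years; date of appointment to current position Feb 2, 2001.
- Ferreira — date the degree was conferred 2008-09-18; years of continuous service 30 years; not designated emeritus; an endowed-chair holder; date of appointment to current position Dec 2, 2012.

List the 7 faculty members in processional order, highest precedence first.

By the first rule: Leclerc, Kapoor, Ferreira, Nguyen, Quinn and Novak (each an endowed-chair holder); then Beaumont (not an endowed-chair holder).
Among Leclerc, Kapoor, Ferreira, Nguyen, Quinn and Novak, by years of continuous service (higher first): Leclerc (36 years) before Kapoor and Ferreira (30 years) before Nguyen (20 years) before Quinn (17 years) before Novak (2 years).
Among Kapoor and Ferreira, by date of appointment to current position (earlier first): Kapoor (Jul 20, 2009) before Ferreira (Dec 2, 2012).
Full order: Leclerc, Kapoor, Ferreira, Nguyen, Quinn, Novak, Beaumont.

Leclerc, Kapoor, Ferreira, Nguyen, Quinn, Novak, Beaumont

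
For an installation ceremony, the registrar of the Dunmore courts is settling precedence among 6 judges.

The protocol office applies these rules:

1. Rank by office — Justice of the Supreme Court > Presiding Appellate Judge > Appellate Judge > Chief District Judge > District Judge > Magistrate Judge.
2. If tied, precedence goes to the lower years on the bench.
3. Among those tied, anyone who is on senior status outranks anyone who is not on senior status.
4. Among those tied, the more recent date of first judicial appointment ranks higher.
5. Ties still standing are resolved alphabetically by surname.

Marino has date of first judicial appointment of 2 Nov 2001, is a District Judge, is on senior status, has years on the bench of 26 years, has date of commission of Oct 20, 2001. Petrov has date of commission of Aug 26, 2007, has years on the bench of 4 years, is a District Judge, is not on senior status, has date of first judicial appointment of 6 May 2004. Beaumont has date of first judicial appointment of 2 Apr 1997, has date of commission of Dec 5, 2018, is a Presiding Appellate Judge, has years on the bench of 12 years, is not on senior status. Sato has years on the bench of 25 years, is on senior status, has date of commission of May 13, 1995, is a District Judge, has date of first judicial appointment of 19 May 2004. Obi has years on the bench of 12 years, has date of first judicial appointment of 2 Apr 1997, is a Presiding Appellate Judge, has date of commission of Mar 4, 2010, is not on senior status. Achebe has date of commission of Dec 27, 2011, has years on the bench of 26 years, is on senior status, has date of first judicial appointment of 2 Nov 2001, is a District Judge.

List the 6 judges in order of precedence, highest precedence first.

Beaumont, Obi, Petrov, Sato, Achebe, Marino

By office: Beaumont and Obi (Presiding Appellate Judge); then Petrov, Sato, Achebe and Marino (District Judge).
Beaumont and Obi both have years on the bench 12 years, so the next rule applies.
Beaumont and Obi are each not on senior status, so the next rule applies.
Beaumont and Obi both have date of first judicial appointment 2 Apr 1997, so the next rule applies.
Among Beaumont and Obi, alphabetically by surname: Beaumont before Obi.
Among Petrov, Sato, Achebe and Marino, by years on the bench (lower first): Petrov (4 years) before Sato (25 years) before Achebe and Marino (26 years).
Achebe and Marino are each on senior status, so the next rule applies.
Achebe and Marino both have date of first judicial appointment 2 Nov 2001, so the next rule applies.
Among Achebe and Marino, alphabetically by surname: Achebe before Marino.
Full order: Beaumont, Obi, Petrov, Sato, Achebe, Marino.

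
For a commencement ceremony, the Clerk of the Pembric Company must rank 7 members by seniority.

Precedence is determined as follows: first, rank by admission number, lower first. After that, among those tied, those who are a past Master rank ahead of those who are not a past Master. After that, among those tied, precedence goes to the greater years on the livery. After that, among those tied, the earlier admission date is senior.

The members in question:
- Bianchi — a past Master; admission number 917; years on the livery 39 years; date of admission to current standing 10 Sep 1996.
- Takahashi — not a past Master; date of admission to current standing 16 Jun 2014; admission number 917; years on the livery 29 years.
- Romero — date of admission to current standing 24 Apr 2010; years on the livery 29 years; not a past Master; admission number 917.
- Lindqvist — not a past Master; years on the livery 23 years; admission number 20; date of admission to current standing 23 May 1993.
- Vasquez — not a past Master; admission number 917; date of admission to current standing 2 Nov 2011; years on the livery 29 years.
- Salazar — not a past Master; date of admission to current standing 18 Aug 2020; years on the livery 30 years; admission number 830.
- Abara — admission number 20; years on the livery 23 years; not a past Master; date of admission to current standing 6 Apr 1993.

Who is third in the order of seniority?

Salazar

By admission number (lower first): Abara and Lindqvist (both 20); then Salazar (830); then Bianchi, Romero, Vasquez and Takahashi (each 917).
Abara and Lindqvist are each not a past Master, so the next rule applies.
Abara and Lindqvist both have years on the livery 23 years, so the next rule applies.
Among Abara and Lindqvist, by date of admission to current standing (earlier first): Abara (6 Apr 1993) before Lindqvist (23 May 1993).
Among Bianchi, Romero, Vasquez and Takahashi, a past Master before not a past Master: Bianchi (a past Master) before Romero, Vasquez and Takahashi (not a past Master).
Romero, Vasquez and Takahashi all have years on the livery 29 years, so the next rule applies.
Among Romero, Vasquez and Takahashi, by date of admission to current standing (earlier first): Romero (24 Apr 2010) before Vasquez (2 Nov 2011) before Takahashi (16 Jun 2014).
Order: Abara, Lindqvist, Salazar, Bianchi, Romero, Vasquez, Takahashi.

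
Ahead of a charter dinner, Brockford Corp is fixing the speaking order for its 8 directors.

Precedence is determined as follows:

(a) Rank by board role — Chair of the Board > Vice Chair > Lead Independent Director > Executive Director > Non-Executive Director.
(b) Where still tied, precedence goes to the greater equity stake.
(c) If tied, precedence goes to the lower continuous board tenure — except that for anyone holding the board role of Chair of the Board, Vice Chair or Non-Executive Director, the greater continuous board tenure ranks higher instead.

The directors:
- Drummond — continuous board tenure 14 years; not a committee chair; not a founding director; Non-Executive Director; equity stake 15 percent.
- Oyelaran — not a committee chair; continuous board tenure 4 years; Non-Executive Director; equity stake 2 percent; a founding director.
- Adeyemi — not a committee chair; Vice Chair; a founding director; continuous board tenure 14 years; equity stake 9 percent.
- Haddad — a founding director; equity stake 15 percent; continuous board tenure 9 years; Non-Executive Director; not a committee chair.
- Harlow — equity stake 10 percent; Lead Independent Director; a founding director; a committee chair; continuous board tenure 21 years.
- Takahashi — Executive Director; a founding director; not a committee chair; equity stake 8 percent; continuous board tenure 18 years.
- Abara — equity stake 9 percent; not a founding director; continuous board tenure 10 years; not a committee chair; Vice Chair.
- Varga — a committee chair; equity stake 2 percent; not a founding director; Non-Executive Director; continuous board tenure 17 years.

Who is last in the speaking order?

Oyelaran

By board role: Adeyemi and Abara (Vice Chair); then Harlow (Lead Independent Director); then Takahashi (Executive Director); then Drummond, Haddad, Varga and Oyelaran (Non-Executive Director).
Adeyemi and Abara both have equity stake 9 percent, so the next rule applies.
Among Adeyemi and Abara, by continuous board tenure (higher first) (reversed rule for this group): Adeyemi (14 years) before Abara (10 years).
Among Drummond, Haddad, Varga and Oyelaran, by equity stake (higher first): Drummond and Haddad (15 percent) before Varga and Oyelaran (2 percent).
Among Drummond and Haddad, by continuous board tenure (higher first) (reversed rule for this group): Drummond (14 years) before Haddad (9 years).
Among Varga and Oyelaran, by continuous board tenure (higher first) (reversed rule for this group): Varga (17 years) before Oyelaran (4 years).
Order: Adeyemi, Abara, Harlow, Takahashi, Drummond, Haddad, Varga, Oyelaran.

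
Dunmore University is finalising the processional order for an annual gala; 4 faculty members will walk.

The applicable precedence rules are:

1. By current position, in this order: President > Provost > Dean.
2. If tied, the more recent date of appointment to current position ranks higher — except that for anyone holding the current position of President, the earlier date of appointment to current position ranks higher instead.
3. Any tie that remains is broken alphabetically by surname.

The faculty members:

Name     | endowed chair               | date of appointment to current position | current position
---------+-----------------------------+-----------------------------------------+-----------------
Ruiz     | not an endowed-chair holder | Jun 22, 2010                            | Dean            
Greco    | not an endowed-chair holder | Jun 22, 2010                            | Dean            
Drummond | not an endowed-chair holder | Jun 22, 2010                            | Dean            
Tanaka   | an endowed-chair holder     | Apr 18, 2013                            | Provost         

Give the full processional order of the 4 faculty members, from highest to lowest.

By current position: Tanaka (Provost); then Drummond, Greco and Ruiz (Dean).
Drummond, Greco and Ruiz all have date of appointment to current position Jun 22, 2010, so the next rule applies.
Among Drummond, Greco and Ruiz, alphabetically by surname: Drummond before Greco before Ruiz.
Full order: Tanaka, Drummond, Greco, Ruiz.

Tanaka, Drummond, Greco, Ruiz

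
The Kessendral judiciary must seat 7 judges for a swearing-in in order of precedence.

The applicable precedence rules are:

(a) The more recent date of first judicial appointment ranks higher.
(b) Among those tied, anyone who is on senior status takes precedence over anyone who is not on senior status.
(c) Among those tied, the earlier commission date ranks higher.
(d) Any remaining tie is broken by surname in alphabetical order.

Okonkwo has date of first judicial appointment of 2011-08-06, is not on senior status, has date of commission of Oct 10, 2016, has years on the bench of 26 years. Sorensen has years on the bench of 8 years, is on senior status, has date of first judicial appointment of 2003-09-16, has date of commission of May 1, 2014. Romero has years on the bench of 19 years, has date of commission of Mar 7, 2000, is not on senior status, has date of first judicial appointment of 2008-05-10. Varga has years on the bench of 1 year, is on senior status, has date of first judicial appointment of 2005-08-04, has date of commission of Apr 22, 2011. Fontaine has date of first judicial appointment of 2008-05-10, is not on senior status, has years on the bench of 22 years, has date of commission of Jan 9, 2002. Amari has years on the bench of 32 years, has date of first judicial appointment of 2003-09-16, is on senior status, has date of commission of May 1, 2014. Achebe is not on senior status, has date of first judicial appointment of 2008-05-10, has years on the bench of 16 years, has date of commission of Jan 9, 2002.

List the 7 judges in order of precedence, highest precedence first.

By date of first judicial appointment (later first): Okonkwo (2011-08-06); then Romero, Achebe and Fontaine (each 2008-05-10); then Varga (2005-08-04); then Amari and Sorensen (both 2003-09-16).
Romero, Achebe and Fontaine are each not on senior status, so the next rule applies.
Among Romero, Achebe and Fontaine, by date of commission (earlier first): Romero (Mar 7, 2000) before Achebe and Fontaine (Jan 9, 2002).
Among Achebe and Fontaine, alphabetically by surname: Achebe before Fontaine.
Amari and Sorensen are each on senior status, so the next rule applies.
Amari and Sorensen both have date of commission May 1, 2014, so the next rule applies.
Among Amari and Sorensen, alphabetically by surname: Amari before Sorensen.
Full order: Okonkwo, Romero, Achebe, Fontaine, Varga, Amari, Sorensen.

Okonkwo, Romero, Achebe, Fontaine, Varga, Amari, Sorensen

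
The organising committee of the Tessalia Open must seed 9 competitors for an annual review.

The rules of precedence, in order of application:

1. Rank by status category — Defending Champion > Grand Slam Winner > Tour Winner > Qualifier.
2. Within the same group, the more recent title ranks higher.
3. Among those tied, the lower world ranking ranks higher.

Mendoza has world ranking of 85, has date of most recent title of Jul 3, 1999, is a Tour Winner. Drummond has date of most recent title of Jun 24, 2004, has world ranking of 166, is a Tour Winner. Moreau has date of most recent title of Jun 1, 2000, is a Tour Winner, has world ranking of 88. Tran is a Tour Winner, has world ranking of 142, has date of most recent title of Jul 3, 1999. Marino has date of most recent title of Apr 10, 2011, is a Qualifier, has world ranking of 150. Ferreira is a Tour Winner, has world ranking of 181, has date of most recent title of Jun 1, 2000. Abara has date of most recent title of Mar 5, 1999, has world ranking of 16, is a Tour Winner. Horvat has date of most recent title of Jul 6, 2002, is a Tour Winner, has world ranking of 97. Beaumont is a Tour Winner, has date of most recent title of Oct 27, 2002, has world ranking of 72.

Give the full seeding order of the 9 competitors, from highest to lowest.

Drummond, Beaumont, Horvat, Moreau, Ferreira, Mendoza, Tran, Abara, Marino

By status category: Drummond, Beaumont, Horvat, Moreau, Ferreira, Mendoza, Tran and Abara (Tour Winner); then Marino (Qualifier).
Among Drummond, Beaumont, Horvat, Moreau, Ferreira, Mendoza, Tran and Abara, by date of most recent title (later first): Drummond (Jun 24, 2004) before Beaumont (Oct 27, 2002) before Horvat (Jul 6, 2002) before Moreau and Ferreira (Jun 1, 2000) before Mendoza and Tran (Jul 3, 1999) before Abara (Mar 5, 1999).
Among Moreau and Ferreira, by world ranking (lower first): Moreau (88) before Ferreira (181).
Among Mendoza and Tran, by world ranking (lower first): Mendoza (85) before Tran (142).
Full order: Drummond, Beaumont, Horvat, Moreau, Ferreira, Mendoza, Tran, Abara, Marino.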